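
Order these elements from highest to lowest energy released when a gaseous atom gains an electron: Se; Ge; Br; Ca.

Ca is in period 4, group 2; Ge is in period 4, group 14; Se is in period 4, group 16; Br is in period 4, group 17.
Electron affinity generally becomes more exothermic across a period toward the halogens and less exothermic down a group.
All lie in period 4, so electron affinity increases left to right.
So from highest to lowest: Br > Se > Ge > Ca.

Br > Se > Ge > Ca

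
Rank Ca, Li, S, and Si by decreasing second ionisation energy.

Li > S > Si > Ca

Consider each +1 ion: Ca⁺ still has 1 valence electron; Li⁺ is the bare [He] core; S⁺ still has 5 valence electrons; Si⁺ still has 3 valence electrons.
Pulling an electron out of a noble-gas core costs far more than removing a remaining valence electron, so Li sits at the high end of IE_2.
Valence configurations: Ca⁺ [Ar]4s¹, S⁺ [Ne]3s²3p³, Si⁺ [Ne]3s²3p¹.
The numbers (kJ/mol): Ca 1145, Li 7298, S 2252, Si 1577.
Putting it together, IE_2: Ca < Si < S < Li.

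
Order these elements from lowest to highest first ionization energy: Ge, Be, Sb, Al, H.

Al < Ge < Sb < Be < H

H is in period 1, group 1; Be is in period 2, group 2; Al is in period 3, group 13; Ge is in period 4, group 14; Sb is in period 5, group 15.
Across a period the outer electron is held more tightly (higher IE₁); down a group it sits in a higher shell, more shielded, and comes off more easily.
A diagonal step moves right (one effect) and down (the opposite effect) at once.
Ge > Al: period and group pull opposite ways; the across-period shift dominates (762 vs 578 kJ/mol).
Sb > Ge: the two effects oppose for this pair; the across-period effect wins (831 vs 762 kJ/mol).
Be > Sb: period and group pull opposite ways; the down-group shift dominates (900 vs 831 kJ/mol).
H > Be: the two effects oppose for this pair; the down-group effect wins (1312 vs 900 kJ/mol).
For reference (kJ/mol): H 1312, Be 900, Al 578, Ge 762, Sb 831.
So from lowest to highest: Al < Ge < Sb < Be < H.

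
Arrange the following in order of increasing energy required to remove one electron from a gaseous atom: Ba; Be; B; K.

Be is in period 2, group 2; B is in period 2, group 13; K is in period 4, group 1; Ba is in period 6, group 2.
Across a period the outer electron is held more tightly (higher IE₁); down a group it sits in a higher shell, more shielded, and comes off more easily.
Here both period and group differ, so the two effects have to be weighed against each other.
Ba > K: the two effects oppose for this pair; the across-period effect wins (503 vs 419 kJ/mol).
B > Ba: relative to Ba, both the across-period and down-group shifts push B's first ionization energy up.
Be > B: this pair runs against the simple trend — see the exception note.
Note the exception: Be has a higher first ionization energy than B, contrary to the simple trend — removing B's lone 2p electron is easier than breaking Be's filled 2s².
For reference (kJ/mol): Be 900, B 801, K 419, Ba 503.
So from lowest to highest: K < Ba < B < Be.

K < Ba < B < Be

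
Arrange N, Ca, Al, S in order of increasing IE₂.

Ca, Al, S, N

After 1 electron has been removed, what remains? N⁺ still has 4 valence electrons; Ca⁺ still has 1 valence electron; Al⁺ still has 2 valence electrons; S⁺ still has 5 valence electrons.
All are still removing valence electrons, so compare the +1 ions as you would atoms: IE_2 generally rises across a period (higher Z_eff) and falls down a group (larger shell), subject to the usual subshell exceptions.
Valence configurations: N⁺ [He]2s²2p², Ca⁺ [Ar]4s¹, Al⁺ [Ne]3s², S⁺ [Ne]3s²3p³.
Tabulated IE_2 (kJ/mol): N 2856, Ca 1145, Al 1817, S 2252.
Overall IE_2 order: Ca < Al < S < N.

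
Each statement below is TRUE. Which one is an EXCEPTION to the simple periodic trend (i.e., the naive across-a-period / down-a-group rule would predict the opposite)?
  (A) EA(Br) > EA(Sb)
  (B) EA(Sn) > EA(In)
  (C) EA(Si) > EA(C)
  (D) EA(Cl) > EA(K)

(C)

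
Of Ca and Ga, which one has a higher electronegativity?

EN rises left→right (higher Z_eff, smaller atoms) and falls top→bottom (larger, more shielded atoms).
All lie in period 4, so electronegativity increases left to right.
So Ga has the higher electronegativity (Ga > Ca).

Ga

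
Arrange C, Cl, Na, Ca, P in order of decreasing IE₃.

Na > Ca > C > Cl > P

Consider each +2 ion: C²⁺ still has 2 valence electrons; Cl²⁺ still has 5 valence electrons; Na²⁺ is already 1 electron into the core; Ca²⁺ is the bare [Ar] core; P²⁺ still has 3 valence electrons.
Core electrons are held far more tightly than valence electrons, so Ca and Na top the IE_3 order.
Valence configurations: C²⁺ [He]2s², Cl²⁺ [Ne]3s²3p³, P²⁺ [Ne]3s²3p¹.
Approximate IE_3 values (kJ/mol): C 4620, Cl 3822, Na 6910, Ca 4912, P 2914.
Overall IE_3 order: P < Cl < C < Ca < Na.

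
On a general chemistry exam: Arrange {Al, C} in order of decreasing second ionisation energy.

The second ionization energy removes an electron from the +1 ion. For each element: Al⁺ still has 2 valence electrons; C⁺ still has 3 valence electrons.
All are still removing valence electrons, so compare the +1 ions as you would atoms: IE_2 generally rises across a period (higher Z_eff) and falls down a group (larger shell), subject to the usual subshell exceptions.
Valence configurations: Al⁺ [Ne]3s², C⁺ [He]2s²2p¹.
Tabulated IE_2 (kJ/mol): Al 1817, C 2353.
So the second ionization energies run Al < C.

C > Al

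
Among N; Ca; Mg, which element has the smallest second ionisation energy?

Ca

IE_2 is the cost of taking one more electron from the +1 cation: N⁺ still has 4 valence electrons; Ca⁺ still has 1 valence electron; Mg⁺ still has 1 valence electron.
All are still removing valence electrons, so compare the +1 ions as you would atoms: IE_2 generally rises across a period (higher Z_eff) and falls down a group (larger shell), subject to the usual subshell exceptions.
Valence configurations: N⁺ [He]2s²2p², Ca⁺ [Ar]4s¹, Mg⁺ [Ne]3s¹.
The numbers (kJ/mol): N 2856, Ca 1145, Mg 1451.
So the second ionization energies run Ca < Mg < N.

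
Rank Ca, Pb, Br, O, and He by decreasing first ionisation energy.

He, O, Br, Pb, Ca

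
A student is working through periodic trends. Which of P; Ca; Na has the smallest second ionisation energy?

Ca

The second ionization energy removes an electron from the +1 ion. For each element: P⁺ still has 4 valence electrons; Ca⁺ still has 1 valence electron; Na⁺ is the bare [Ne] core.
Core electrons are held far more tightly than valence electrons, so Na tops the IE_2 order.
Valence configurations: P⁺ [Ne]3s²3p², Ca⁺ [Ar]4s¹.
Approximate IE_2 values (kJ/mol): P 1907, Ca 1145, Na 4562.
Hence IE_2: Ca < P < Na.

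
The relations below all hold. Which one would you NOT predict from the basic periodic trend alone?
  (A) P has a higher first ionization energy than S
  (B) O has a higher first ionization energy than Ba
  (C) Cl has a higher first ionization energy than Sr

(A)

The general trend: first ionization energy increases across a period and decreases down a group.
(A) P (period 3, group 15) vs S (period 3, group 16): the stated order contradicts the simple trend.
(B) O (period 2, group 16) vs Ba (period 6, group 2): the stated order agrees with the simple trend.
(C) Cl (period 3, group 17) vs Sr (period 5, group 2): the stated order agrees with the simple trend.
The exception is (A): S (3p⁴) ionizes more easily than half-filled P (3p³) because the paired 3p electron in S is pushed out by e⁻–e⁻ repulsion.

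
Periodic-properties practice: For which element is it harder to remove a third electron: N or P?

The third ionization energy removes an electron from the +2 ion. For each element: N²⁺ still has 3 valence electrons; P²⁺ still has 3 valence electrons.
All are still removing valence electrons, so compare the +2 ions as you would atoms: IE_3 generally rises across a period (higher Z_eff) and falls down a group (larger shell), subject to the usual subshell exceptions.
Valence configurations: N²⁺ [He]2s²2p¹, P²⁺ [Ne]3s²3p¹.
The numbers (kJ/mol): N 4578, P 2914.
Putting it together, IE_3: P < N.

N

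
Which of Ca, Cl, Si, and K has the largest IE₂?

K

The second ionization energy removes an electron from the +1 ion. For each element: Ca⁺ still has 1 valence electron; Cl⁺ still has 6 valence electrons; Si⁺ still has 3 valence electrons; K⁺ is the bare [Ar] core.
Core electrons are held far more tightly than valence electrons, so K tops the IE_2 order.
Valence configurations: Ca⁺ [Ar]4s¹, Cl⁺ [Ne]3s²3p⁴, Si⁺ [Ne]3s²3p¹.
Tabulated IE_2 (kJ/mol): Ca 1145, Cl 2298, Si 1577, K 3052.
So the second ionization energies run Ca < Si < Cl < K.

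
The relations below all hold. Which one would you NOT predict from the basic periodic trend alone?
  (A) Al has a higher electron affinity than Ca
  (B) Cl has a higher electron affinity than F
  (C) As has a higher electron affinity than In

The general trend: electron affinity increases across a period and decreases down a group.
(A) Al (period 3, group 13) vs Ca (period 4, group 2): the stated order agrees with the simple trend.
(B) Cl (period 3, group 17) vs F (period 2, group 17): the stated order contradicts the simple trend.
(C) As (period 4, group 15) vs In (period 5, group 13): the stated order agrees with the simple trend.
The exception is (B): F's small 2p subshell makes the incoming electron feel strong e⁻–e⁻ repulsion, so Cl actually releases more energy on gaining an electron.

(B)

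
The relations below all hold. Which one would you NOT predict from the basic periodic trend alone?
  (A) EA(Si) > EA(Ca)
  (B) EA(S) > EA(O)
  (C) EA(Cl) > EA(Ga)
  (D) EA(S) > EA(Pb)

(B)

The general trend: electron affinity increases across a period and decreases down a group.
(A) Si (period 3, group 14) vs Ca (period 4, group 2): the stated order agrees with the simple trend.
(B) S (period 3, group 16) vs O (period 2, group 16): the stated order contradicts the simple trend.
(C) Cl (period 3, group 17) vs Ga (period 4, group 13): the stated order agrees with the simple trend.
(D) S (period 3, group 16) vs Pb (period 6, group 14): the stated order agrees with the simple trend.
The exception is (B): the compact 2p subshell of O repels the added electron more than S's larger 3p does.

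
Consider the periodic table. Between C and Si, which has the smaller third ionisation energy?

Si

Consider each +2 ion: C²⁺ still has 2 valence electrons; Si²⁺ still has 2 valence electrons.
All are still removing valence electrons, so compare the +2 ions as you would atoms: IE_3 generally rises across a period (higher Z_eff) and falls down a group (larger shell), subject to the usual subshell exceptions.
Valence configurations: C²⁺ [He]2s², Si²⁺ [Ne]3s².
Tabulated IE_3 (kJ/mol): C 4620, Si 3232.
Hence IE_3: Si < C.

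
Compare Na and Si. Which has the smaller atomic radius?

Atomic radius shrinks across a period as nuclear charge pulls the same shell inward, and grows down a group as new shells are added.
All lie in period 3, so atomic radius increases right to left.
So Si has the smaller atomic radius (Si < Na).

Si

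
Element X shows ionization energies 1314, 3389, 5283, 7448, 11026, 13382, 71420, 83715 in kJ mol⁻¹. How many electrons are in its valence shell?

6

Look for the largest jump between consecutive ionization energies: IE7/IE6 ≈ 5.3, far larger than any earlier ratio.
That jump marks the point where a core electron is being removed. So the atom has 6 valence electrons.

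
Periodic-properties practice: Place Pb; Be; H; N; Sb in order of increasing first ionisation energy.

First ionization energy rises across a period (greater Z_eff holds electrons more tightly) and falls down a group (valence electrons are farther from the nucleus).
Neither a single period nor a single group — weigh both effects.
Sb > Pb: relative to Pb, both the across-period and down-group shifts push Sb's first ionization energy up.
Be > Sb: period and group pull opposite ways; the down-group shift dominates (900 vs 831 kJ/mol).
H > Be: the two effects oppose for this pair; the down-group effect wins (1312 vs 900 kJ/mol).
N > H: the two effects oppose for this pair; the across-period effect wins (1402 vs 1312 kJ/mol).
Tabulated first ionization energy (kJ/mol): H 1312, Be 900, N 1402, Sb 831, Pb 716.
So from lowest to highest: Pb < Sb < Be < H < N.

Pb, Sb, Be, H, N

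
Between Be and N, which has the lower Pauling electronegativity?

Be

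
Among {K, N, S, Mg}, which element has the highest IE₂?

Consider each +1 ion: K⁺ is the bare [Ar] core; N⁺ still has 4 valence electrons; S⁺ still has 5 valence electrons; Mg⁺ still has 1 valence electron.
Breaking into a closed-shell core is much more expensive than removing a leftover valence electron — K has the largest IE_2 here.
Valence configurations: N⁺ [He]2s²2p², S⁺ [Ne]3s²3p³, Mg⁺ [Ne]3s¹.
The numbers (kJ/mol): K 3052, N 2856, S 2252, Mg 1451.
Overall IE_2 order: Mg < S < N < K.

K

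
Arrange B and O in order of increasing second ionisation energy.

Consider each +1 ion: B⁺ still has 2 valence electrons; O⁺ still has 5 valence electrons.
All are still removing valence electrons, so compare the +1 ions as you would atoms: IE_2 generally rises across a period (higher Z_eff) and falls down a group (larger shell), subject to the usual subshell exceptions.
Valence configurations: B⁺ [He]2s², O⁺ [He]2s²2p³.
Approximate IE_2 values (kJ/mol): B 2427, O 3388.
Putting it together, IE_2: B < O.

B, O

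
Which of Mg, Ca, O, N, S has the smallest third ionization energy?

S

The third ionization energy removes an electron from the +2 ion. For each element: Mg²⁺ is the bare [Ne] core; Ca²⁺ is the bare [Ar] core; O²⁺ still has 4 valence electrons; N²⁺ still has 3 valence electrons; S²⁺ still has 4 valence electrons.
Usually core removal costs more than valence removal, but here the competition is close: a tightly held n=2 valence electron can cost more to remove than an n=3 core electron, so the actual values have to decide it.
Valence configurations: O²⁺ [He]2s²2p², N²⁺ [He]2s²2p¹, S²⁺ [Ne]3s²3p².
Tabulated IE_3 (kJ/mol): Mg 7733, Ca 4912, O 5300, N 4578, S 3357.
Putting it together, IE_3: S < N < Ca < O < Mg.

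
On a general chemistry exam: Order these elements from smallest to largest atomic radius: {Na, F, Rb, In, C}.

C is in period 2, group 14; F is in period 2, group 17; Na is in period 3, group 1; Rb is in period 5, group 1; In is in period 5, group 13.
Atomic radius shrinks across a period as nuclear charge pulls the same shell inward, and grows down a group as new shells are added.
These span different periods and groups, so the two trends combine.
C > F: both are in period 2; the period trend gives C the larger value.
In > C: both effects reinforce here, so In is clearly the larger of the two.
Na > In: period and group pull opposite ways; the across-period shift dominates (155 vs 142 pm).
Rb > Na: Rb sits below Na in group 1, so the down-group effect alone puts Rb larger.
Approximate values (pm): C 75, F 64, Na 155, Rb 210, In 142.
So from smallest to largest: F < C < In < Na < Rb.

F, C, In, Na, Rb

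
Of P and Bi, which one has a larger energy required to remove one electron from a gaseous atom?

P is in period 3, group 15; Bi is in period 6, group 15.
First ionization energy rises across a period (greater Z_eff holds electrons more tightly) and falls down a group (valence electrons are farther from the nucleus).
All are in group 15, so first ionization energy increases up the group.
So P has the larger energy required to remove one electron from a gaseous atom (P > Bi).

P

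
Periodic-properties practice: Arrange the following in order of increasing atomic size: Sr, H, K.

H, Sr, K

H is in period 1, group 1; K is in period 4, group 1; Sr is in period 5, group 2.
Across a period the added protons contract the valence shell; down a group each new principal shell makes the atom larger.
Neither a single period nor a single group — weigh both effects.
Sr > H: the two effects oppose for this pair; the down-group effect wins (185 vs 32 pm).
K > Sr: the two effects oppose for this pair; the across-period effect wins (196 vs 185 pm).
Tabulated atomic radius (pm): H 32, K 196, Sr 185.
So from smallest to largest: H < Sr < K.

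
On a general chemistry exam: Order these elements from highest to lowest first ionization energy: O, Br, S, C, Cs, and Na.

O > Br > C > S > Na > Cs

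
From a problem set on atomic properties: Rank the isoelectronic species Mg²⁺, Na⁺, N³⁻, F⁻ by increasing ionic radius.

All of these have 10 electrons, so size is governed by nuclear charge alone: the more protons, the stronger the pull on the same electron cloud, and the smaller the ion.
Nuclear charges: Mg²⁺ (Z=12), Na⁺ (Z=11), F⁻ (Z=9), N³⁻ (Z=7).
Smallest to largest: Mg²⁺ < Na⁺ < F⁻ < N³⁻.

Mg²⁺ < Na⁺ < F⁻ < N³⁻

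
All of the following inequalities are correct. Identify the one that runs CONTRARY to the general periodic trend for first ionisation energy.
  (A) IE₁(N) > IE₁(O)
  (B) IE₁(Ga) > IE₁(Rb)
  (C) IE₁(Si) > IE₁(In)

The general trend: first ionisation energy increases across a period and decreases down a group.
(A) N (period 2, group 15) vs O (period 2, group 16): the stated order contradicts the simple trend.
(B) Ga (period 4, group 13) vs Rb (period 5, group 1): the stated order agrees with the simple trend.
(C) Si (period 3, group 14) vs In (period 5, group 13): the stated order agrees with the simple trend.
The exception is (A): pairing an electron in O's 2p⁴ costs repulsion energy, so O ionizes more easily than half-filled N (2p³).

(A)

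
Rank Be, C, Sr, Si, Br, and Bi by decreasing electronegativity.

Br > C > Bi > Si > Be > Sr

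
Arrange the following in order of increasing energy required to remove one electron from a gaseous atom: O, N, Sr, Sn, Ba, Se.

Ba < Sr < Sn < Se < O < N

N is in period 2, group 15; O is in period 2, group 16; Se is in period 4, group 16; Sr is in period 5, group 2; Sn is in period 5, group 14; Ba is in period 6, group 2.
IE₁ increases left→right with effective nuclear charge and decreases top→bottom as the valence shell moves farther out.
Neither a single period nor a single group — weigh both effects.
Sr > Ba: they share group 2; the group trend gives Sr the larger value.
Sn > Sr: Sn lies to the right of Sr in period 5, so the across-period effect alone puts Sn higher.
Se > Sn: both effects reinforce here, so Se is clearly the higher of the two.
O > Se: O sits above Se in group 16, so the down-group effect alone puts O higher.
N > O: this pair runs against the simple trend — see the exception note.
Note the exception: N has a higher first ionization energy than O, contrary to the simple trend — pairing an electron in O's 2p⁴ costs repulsion energy, so O ionizes more easily than half-filled N (2p³).
Tabulated first ionization energy (kJ/mol): N 1402, O 1314, Se 941, Sr 550, Sn 709, Ba 503.
So from lowest to highest: Ba < Sr < Sn < Se < O < N.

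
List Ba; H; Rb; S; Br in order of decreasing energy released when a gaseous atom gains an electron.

Br > S > H > Rb > Ba

H is in period 1, group 1; S is in period 3, group 16; Br is in period 4, group 17; Rb is in period 5, group 1; Ba is in period 6, group 2.
Electron affinity generally becomes more exothermic across a period toward the halogens and less exothermic down a group.
Neither a single period nor a single group — weigh both effects.
Rb > Ba: the two effects oppose for this pair; the down-group effect wins (47 vs 14 kJ/mol).
H > Rb: H sits above Rb in group 1, so the down-group effect alone puts H higher.
S > H: the two effects oppose for this pair; the across-period effect wins (200 vs 73 kJ/mol).
Br > S: the two effects oppose for this pair; the across-period effect wins (325 vs 200 kJ/mol).
Tabulated electron affinity (kJ/mol): H 73, S 200, Br 325, Rb 47, Ba 14.
So from highest to lowest: Br > S > H > Rb > Ba.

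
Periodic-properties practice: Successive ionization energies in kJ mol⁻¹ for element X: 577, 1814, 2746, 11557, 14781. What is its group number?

Look for the largest jump between consecutive ionization energies: IE4/IE3 ≈ 4.2, far larger than any earlier ratio.
That jump marks the point where a core electron is being removed. So the atom has 3 valence electrons.
A main-group element with 3 valence electrons is in group 13.

Group 13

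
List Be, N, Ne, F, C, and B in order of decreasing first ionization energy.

Ne, F, N, C, Be, B

Be is in period 2, group 2; B is in period 2, group 13; C is in period 2, group 14; N is in period 2, group 15; F is in period 2, group 17; Ne is in period 2, group 18.
Removing the outermost electron gets harder across a period and easier down a group.
All lie in period 2; the across-period trend (first ionization energy increases left to right) applies, with the exception below.
Note the exception: Be has a higher first ionization energy than B, contrary to the simple trend — removing B's lone 2p electron is easier than breaking Be's filled 2s².
For reference (kJ/mol): Be 900, B 801, C 1086, N 1402, F 1681, Ne 2081.
So from highest to lowest: Ne > F > N > C > Be > B.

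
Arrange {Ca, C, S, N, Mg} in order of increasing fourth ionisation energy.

S < C < Ca < N < Mg

After 3 electrons have been removed, what remains? Ca³⁺ is already 1 electron into the core; C³⁺ still has 1 valence electron; S³⁺ still has 3 valence electrons; N³⁺ still has 2 valence electrons; Mg³⁺ is already 1 electron into the core.
Usually core removal costs more than valence removal, but here the competition is close: a tightly held n=2 valence electron can cost more to remove than an n=3 core electron, so the actual values have to decide it.
Valence configurations: C³⁺ [He]2s¹, S³⁺ [Ne]3s²3p¹, N³⁺ [He]2s².
The numbers (kJ/mol): Ca 6491, C 6223, S 4556, N 7475, Mg 10543.
Overall IE_4 order: S < C < Ca < N < Mg.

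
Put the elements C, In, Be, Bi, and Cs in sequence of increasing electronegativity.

Cs < Be < In < Bi < C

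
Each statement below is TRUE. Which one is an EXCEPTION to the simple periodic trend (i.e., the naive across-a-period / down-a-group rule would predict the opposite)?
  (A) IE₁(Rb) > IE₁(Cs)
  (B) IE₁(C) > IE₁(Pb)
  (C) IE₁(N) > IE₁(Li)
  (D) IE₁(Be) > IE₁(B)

(D)

The general trend: first ionization energy increases across a period and decreases down a group.
(A) Rb (period 5, group 1) vs Cs (period 6, group 1): the stated order agrees with the simple trend.
(B) C (period 2, group 14) vs Pb (period 6, group 14): the stated order agrees with the simple trend.
(C) N (period 2, group 15) vs Li (period 2, group 1): the stated order agrees with the simple trend.
(D) Be (period 2, group 2) vs B (period 2, group 13): the stated order contradicts the simple trend.
The exception is (D): removing B's lone 2p electron is easier than breaking Be's filled 2s².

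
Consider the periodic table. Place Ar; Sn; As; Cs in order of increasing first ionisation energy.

Cs < Sn < As < Ar

First ionization energy rises across a period (greater Z_eff holds electrons more tightly) and falls down a group (valence electrons are farther from the nucleus).
Here both period and group differ, so the two effects have to be weighed against each other.
Sn > Cs: relative to Cs, both the across-period and down-group shifts push Sn's first ionization energy up.
As > Sn: relative to Sn, both the across-period and down-group shifts push As's first ionization energy up.
Ar > As: relative to As, both the across-period and down-group shifts push Ar's first ionization energy up.
Tabulated first ionization energy (kJ/mol): Ar 1521, As 947, Sn 709, Cs 376.
So from lowest to highest: Cs < Sn < As < Ar.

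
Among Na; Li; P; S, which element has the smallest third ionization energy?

P

After 2 electrons have been removed, what remains? Na²⁺ is already 1 electron into the core; Li²⁺ is already 1 electron into the core; P²⁺ still has 3 valence electrons; S²⁺ still has 4 valence electrons.
Breaking into a closed-shell core is much more expensive than removing a leftover valence electron — Na and Li have the largest IE_3 here.
Valence configurations: P²⁺ [Ne]3s²3p¹, S²⁺ [Ne]3s²3p².
Tabulated IE_3 (kJ/mol): Na 6910, Li 11815, P 2914, S 3357.
Hence IE_3: P < S < Na < Li.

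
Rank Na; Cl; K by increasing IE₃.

Consider each +2 ion: Na²⁺ is already 1 electron into the core; Cl²⁺ still has 5 valence electrons; K²⁺ is already 1 electron into the core.
Pulling an electron out of a noble-gas core costs far more than removing a remaining valence electron, so K and Na sit at the high end of IE_3.
Tabulated IE_3 (kJ/mol): Na 6910, Cl 3822, K 4420.
Overall IE_3 order: Cl < K < Na.

Cl < K < Na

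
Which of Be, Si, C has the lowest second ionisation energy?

Si

The second ionization energy removes an electron from the +1 ion. For each element: Be⁺ still has 1 valence electron; Si⁺ still has 3 valence electrons; C⁺ still has 3 valence electrons.
All are still removing valence electrons, so compare the +1 ions as you would atoms: IE_2 generally rises across a period (higher Z_eff) and falls down a group (larger shell), subject to the usual subshell exceptions.
Valence configurations: Be⁺ [He]2s¹, Si⁺ [Ne]3s²3p¹, C⁺ [He]2s²2p¹.
Approximate IE_2 values (kJ/mol): Be 1757, Si 1577, C 2353.
So the second ionization energies run Si < Be < C.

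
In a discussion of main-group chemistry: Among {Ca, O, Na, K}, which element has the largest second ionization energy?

The second ionization energy removes an electron from the +1 ion. For each element: Ca⁺ still has 1 valence electron; O⁺ still has 5 valence electrons; Na⁺ is the bare [Ne] core; K⁺ is the bare [Ar] core.
Usually core removal costs more than valence removal, but here the competition is close: a tightly held n=2 valence electron can cost more to remove than an n=3 core electron, so the actual values have to decide it.
Valence configurations: Ca⁺ [Ar]4s¹, O⁺ [He]2s²2p³.
Tabulated IE_2 (kJ/mol): Ca 1145, O 3388, Na 4562, K 3052.
Hence IE_2: Ca < K < O < Na.

Na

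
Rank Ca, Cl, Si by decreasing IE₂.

The second ionization energy removes an electron from the +1 ion. For each element: Ca⁺ still has 1 valence electron; Cl⁺ still has 6 valence electrons; Si⁺ still has 3 valence electrons.
All are still removing valence electrons, so compare the +1 ions as you would atoms: IE_2 generally rises across a period (higher Z_eff) and falls down a group (larger shell), subject to the usual subshell exceptions.
Valence configurations: Ca⁺ [Ar]4s¹, Cl⁺ [Ne]3s²3p⁴, Si⁺ [Ne]3s²3p¹.
Tabulated IE_2 (kJ/mol): Ca 1145, Cl 2298, Si 1577.
Putting it together, IE_2: Ca < Si < Cl.

Cl > Si > Ca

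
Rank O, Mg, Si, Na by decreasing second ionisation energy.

Na > O > Si > Mg

IE_2 is the cost of taking one more electron from the +1 cation: O⁺ still has 5 valence electrons; Mg⁺ still has 1 valence electron; Si⁺ still has 3 valence electrons; Na⁺ is the bare [Ne] core.
Breaking into a closed-shell core is much more expensive than removing a leftover valence electron — Na has the largest IE_2 here.
Valence configurations: O⁺ [He]2s²2p³, Mg⁺ [Ne]3s¹, Si⁺ [Ne]3s²3p¹.
The numbers (kJ/mol): O 3388, Mg 1451, Si 1577, Na 4562.
Hence IE_2: Mg < Si < O < Na.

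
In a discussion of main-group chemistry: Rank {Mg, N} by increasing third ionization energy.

N < Mg

IE_3 is the cost of taking one more electron from the +2 cation: Mg²⁺ is the bare [Ne] core; N²⁺ still has 3 valence electrons.
Breaking into a closed-shell core is much more expensive than removing a leftover valence electron — Mg has the largest IE_3 here.
The numbers (kJ/mol): Mg 7733, N 4578.
Putting it together, IE_3: N < Mg.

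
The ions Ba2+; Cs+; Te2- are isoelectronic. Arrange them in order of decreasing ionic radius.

All of these have 54 electrons, so size is governed by nuclear charge alone: the more protons, the stronger the pull on the same electron cloud, and the smaller the ion.
Nuclear charges: Ba2+ (Z=56), Cs+ (Z=55), Te2- (Z=52).
Largest to smallest: Te2- > Cs+ > Ba2+.

Te2- > Cs+ > Ba2+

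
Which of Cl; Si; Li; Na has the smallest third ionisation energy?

Si

IE_3 is the cost of taking one more electron from the +2 cation: Cl²⁺ still has 5 valence electrons; Si²⁺ still has 2 valence electrons; Li²⁺ is already 1 electron into the core; Na²⁺ is already 1 electron into the core.
Pulling an electron out of a noble-gas core costs far more than removing a remaining valence electron, so Na and Li sit at the high end of IE_3.
Valence configurations: Cl²⁺ [Ne]3s²3p³, Si²⁺ [Ne]3s².
Tabulated IE_3 (kJ/mol): Cl 3822, Si 3232, Li 11815, Na 6910.
So the third ionization energies run Si < Cl < Na < Li.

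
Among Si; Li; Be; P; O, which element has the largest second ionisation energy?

Li

Consider each +1 ion: Si⁺ still has 3 valence electrons; Li⁺ is the bare [He] core; Be⁺ still has 1 valence electron; P⁺ still has 4 valence electrons; O⁺ still has 5 valence electrons.
Core electrons are held far more tightly than valence electrons, so Li tops the IE_2 order.
Valence configurations: Si⁺ [Ne]3s²3p¹, Be⁺ [He]2s¹, P⁺ [Ne]3s²3p², O⁺ [He]2s²2p³.
Tabulated IE_2 (kJ/mol): Si 1577, Li 7298, Be 1757, P 1907, O 3388.
Overall IE_2 order: Si < Be < P < O < Li.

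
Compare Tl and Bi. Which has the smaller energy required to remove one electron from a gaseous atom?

Tl

Removing the outermost electron gets harder across a period and easier down a group.
All lie in period 6, so first ionization energy increases left to right.
So Tl has the smaller energy required to remove one electron from a gaseous atom (Tl < Bi).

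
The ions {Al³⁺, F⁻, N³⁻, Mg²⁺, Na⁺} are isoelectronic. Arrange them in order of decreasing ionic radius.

N³⁻ > F⁻ > Na⁺ > Mg²⁺ > Al³⁺

All of these have 10 electrons, so size is governed by nuclear charge alone: the more protons, the stronger the pull on the same electron cloud, and the smaller the ion.
Nuclear charges: Al³⁺ (Z=13), Mg²⁺ (Z=12), Na⁺ (Z=11), F⁻ (Z=9), N³⁻ (Z=7).
Largest to smallest: N³⁻ > F⁻ > Na⁺ > Mg²⁺ > Al³⁺.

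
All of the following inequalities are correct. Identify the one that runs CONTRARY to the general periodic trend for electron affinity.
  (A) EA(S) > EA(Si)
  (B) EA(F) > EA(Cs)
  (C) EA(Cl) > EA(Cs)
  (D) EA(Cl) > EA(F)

(D)

The general trend: electron affinity increases across a period and decreases down a group.
(A) S (period 3, group 16) vs Si (period 3, group 14): the stated order agrees with the simple trend.
(B) F (period 2, group 17) vs Cs (period 6, group 1): the stated order agrees with the simple trend.
(C) Cl (period 3, group 17) vs Cs (period 6, group 1): the stated order agrees with the simple trend.
(D) Cl (period 3, group 17) vs F (period 2, group 17): the stated order contradicts the simple trend.
The exception is (D): F's small 2p subshell makes the incoming electron feel strong e⁻–e⁻ repulsion, so Cl actually releases more energy on gaining an electron.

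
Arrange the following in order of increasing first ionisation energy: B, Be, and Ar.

Be is in period 2, group 2; B is in period 2, group 13; Ar is in period 3, group 18.
Removing the outermost electron gets harder across a period and easier down a group.
Neither a single period nor a single group — weigh both effects.
Be > B: this pair runs against the simple trend — see the exception note.
Ar > Be: the two effects oppose for this pair; the across-period effect wins (1521 vs 900 kJ/mol).
Note the exception: Be has a higher first ionization energy than B, contrary to the simple trend — removing B's lone 2p electron is easier than breaking Be's filled 2s².
For reference (kJ/mol): Be 900, B 801, Ar 1521.
So from lowest to highest: B < Be < Ar.

B < Be < Ar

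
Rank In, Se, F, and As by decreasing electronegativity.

F > Se > As > In

F is in period 2, group 17; As is in period 4, group 15; Se is in period 4, group 16; In is in period 5, group 13.
Electronegativity increases across a period and decreases down a group, tracking effective nuclear charge and atomic size.
Here both period and group differ, so the two effects have to be weighed against each other.
As > In: relative to In, both the across-period and down-group shifts push As's electronegativity up.
Se > As: both are in period 4; the period trend gives Se the larger value.
F > Se: relative to Se, both the across-period and down-group shifts push F's electronegativity up.
For reference (Pauling): F 3.98, As 2.18, Se 2.55, In 1.78.
So from highest to lowest: F > Se > As > In.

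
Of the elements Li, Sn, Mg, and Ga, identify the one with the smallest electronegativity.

Li is in period 2, group 1; Mg is in period 3, group 2; Ga is in period 4, group 13; Sn is in period 5, group 14.
Electronegativity increases across a period and decreases down a group, tracking effective nuclear charge and atomic size.
A diagonal step moves right (one effect) and down (the opposite effect) at once.
Mg > Li: period and group pull opposite ways; the across-period shift dominates (1.31 vs 0.98).
Ga > Mg: period and group pull opposite ways; the across-period shift dominates (1.81 vs 1.31).
Sn > Ga: period and group pull opposite ways; the across-period shift dominates (1.96 vs 1.81).
For reference (Pauling): Li 0.98, Mg 1.31, Ga 1.81, Sn 1.96.
The smallest electronegativity among these belongs to Li.

Li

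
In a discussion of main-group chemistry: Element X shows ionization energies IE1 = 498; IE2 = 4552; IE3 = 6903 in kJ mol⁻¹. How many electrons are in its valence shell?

1

Look for the largest jump between consecutive ionization energies: IE2/IE1 ≈ 9.1, far larger than any earlier ratio.
That jump marks the point where a core electron is being removed. So the atom has 1 valence electron.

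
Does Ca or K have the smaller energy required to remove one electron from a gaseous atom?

K

K is in period 4, group 1; Ca is in period 4, group 2.
First ionization energy rises across a period (greater Z_eff holds electrons more tightly) and falls down a group (valence electrons are farther from the nucleus).
All lie in period 4, so first ionization energy increases left to right.
So K has the smaller energy required to remove one electron from a gaseous atom (K < Ca).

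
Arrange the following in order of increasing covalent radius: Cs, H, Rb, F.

H < F < Rb < Cs

Atomic radius shrinks across a period as nuclear charge pulls the same shell inward, and grows down a group as new shells are added.
Here both period and group differ, so the two effects have to be weighed against each other.
F > H: period and group pull opposite ways; the down-group shift dominates (64 vs 32 pm).
Rb > F: both effects reinforce here, so Rb is clearly the larger of the two.
Cs > Rb: they share group 1; the group trend gives Cs the larger value.
Tabulated atomic radius (pm): H 32, F 64, Rb 210, Cs 232.
So from smallest to largest: H < F < Rb < Cs.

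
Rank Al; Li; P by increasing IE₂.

IE_2 is the cost of taking one more electron from the +1 cation: Al⁺ still has 2 valence electrons; Li⁺ is the bare [He] core; P⁺ still has 4 valence electrons.
Pulling an electron out of a noble-gas core costs far more than removing a remaining valence electron, so Li sits at the high end of IE_2.
Valence configurations: Al⁺ [Ne]3s², P⁺ [Ne]3s²3p².
Tabulated IE_2 (kJ/mol): Al 1817, Li 7298, P 1907.
So the second ionization energies run Al < P < Li.

Al < P < Li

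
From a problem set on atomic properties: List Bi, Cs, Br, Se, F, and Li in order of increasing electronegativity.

Cs < Li < Bi < Se < Br < F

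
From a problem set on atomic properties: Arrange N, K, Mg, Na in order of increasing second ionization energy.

Mg, N, K, Na

The second ionization energy removes an electron from the +1 ion. For each element: N⁺ still has 4 valence electrons; K⁺ is the bare [Ar] core; Mg⁺ still has 1 valence electron; Na⁺ is the bare [Ne] core.
Core electrons are held far more tightly than valence electrons, so K and Na top the IE_2 order.
Valence configurations: N⁺ [He]2s²2p², Mg⁺ [Ne]3s¹.
Approximate IE_2 values (kJ/mol): N 2856, K 3052, Mg 1451, Na 4562.
So the second ionization energies run Mg < N < K < Na.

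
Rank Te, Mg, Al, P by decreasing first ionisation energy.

Mg is in period 3, group 2; Al is in period 3, group 13; P is in period 3, group 15; Te is in period 5, group 16.
Removing the outermost electron gets harder across a period and easier down a group.
Here both period and group differ, so the two effects have to be weighed against each other.
Mg > Al: this pair runs against the simple trend — see the exception note.
Te > Mg: period and group pull opposite ways; the across-period shift dominates (869 vs 738 kJ/mol).
P > Te: the two effects oppose for this pair; the down-group effect wins (1012 vs 869 kJ/mol).
Note the exception: Mg has a higher first ionization energy than Al, contrary to the simple trend — Al's single 3p electron is easier to remove than one from Mg's filled 3s².
Approximate values (kJ/mol): Mg 738, Al 578, P 1012, Te 869.
So from highest to lowest: P > Te > Mg > Al.

P > Te > Mg > Al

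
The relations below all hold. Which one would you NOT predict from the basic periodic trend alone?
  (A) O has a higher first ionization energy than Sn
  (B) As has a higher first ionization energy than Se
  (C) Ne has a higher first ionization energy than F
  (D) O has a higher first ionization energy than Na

The general trend: first ionization energy increases across a period and decreases down a group.
(A) O (period 2, group 16) vs Sn (period 5, group 14): the stated order agrees with the simple trend.
(B) As (period 4, group 15) vs Se (period 4, group 16): the stated order contradicts the simple trend.
(C) Ne (period 2, group 18) vs F (period 2, group 17): the stated order agrees with the simple trend.
(D) O (period 2, group 16) vs Na (period 3, group 1): the stated order agrees with the simple trend.
The exception is (B): Se (4p⁴) ionizes more easily than half-filled As (4p³).

(B)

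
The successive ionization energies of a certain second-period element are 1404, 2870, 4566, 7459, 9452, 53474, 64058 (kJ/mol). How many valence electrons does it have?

Look for the largest jump between consecutive ionization energies: IE6/IE5 ≈ 5.7, far larger than any earlier ratio.
That jump marks the point where a core electron is being removed. So the atom has 5 valence electrons.

5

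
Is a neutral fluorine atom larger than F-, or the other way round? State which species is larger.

F-

Forming F- adds 1 electron to F. More electron–electron repulsion in the same shell, with unchanged nuclear charge, lets the cloud expand.
An anion is larger than its parent atom: F- > F.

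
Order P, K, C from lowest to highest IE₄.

P < K < C

Consider each +3 ion: P³⁺ still has 2 valence electrons; K³⁺ is already 2 electrons into the core; C³⁺ still has 1 valence electron.
Usually core removal costs more than valence removal, but here the competition is close: a tightly held n=2 valence electron can cost more to remove than an n=3 core electron, so the actual values have to decide it.
Valence configurations: P³⁺ [Ne]3s², C³⁺ [He]2s¹.
Tabulated IE_4 (kJ/mol): P 4964, K 5877, C 6223.
So the fourth ionization energies run P < K < C.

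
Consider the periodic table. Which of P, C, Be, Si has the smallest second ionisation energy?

Si

IE_2 is the cost of taking one more electron from the +1 cation: P⁺ still has 4 valence electrons; C⁺ still has 3 valence electrons; Be⁺ still has 1 valence electron; Si⁺ still has 3 valence electrons.
All are still removing valence electrons, so compare the +1 ions as you would atoms: IE_2 generally rises across a period (higher Z_eff) and falls down a group (larger shell), subject to the usual subshell exceptions.
Valence configurations: P⁺ [Ne]3s²3p², C⁺ [He]2s²2p¹, Be⁺ [He]2s¹, Si⁺ [Ne]3s²3p¹.
Tabulated IE_2 (kJ/mol): P 1907, C 2353, Be 1757, Si 1577.
Hence IE_2: Si < Be < P < C.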